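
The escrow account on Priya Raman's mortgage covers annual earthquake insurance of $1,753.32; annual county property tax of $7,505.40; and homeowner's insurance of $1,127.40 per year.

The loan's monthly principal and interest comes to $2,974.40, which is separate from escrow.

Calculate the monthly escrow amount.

Earthquake insurance = $1,753.32
County property tax = $7,505.40
Homeowner's insurance = $1,127.40
Yearly total = $1,753.32 + $7,505.40 + $1,127.40 = $10,386.12
Per month = $10,386.12 ÷ 12 = $865.51

$865.51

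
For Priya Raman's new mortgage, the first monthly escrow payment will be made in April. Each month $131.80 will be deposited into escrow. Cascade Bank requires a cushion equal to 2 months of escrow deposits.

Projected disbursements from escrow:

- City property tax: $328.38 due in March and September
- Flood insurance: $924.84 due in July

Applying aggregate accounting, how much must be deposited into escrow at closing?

Cushion = 2 × $131.80 = $263.60
Trial balance (start $0, +$131.80 each month, − disbursements):
  Apr: +$131.80 → $131.80
  May: +$131.80 → $263.60
  Jun: +$131.80 → $395.40
  Jul: +$131.80 − $924.84 → -$397.64
  Aug: +$131.80 → -$265.84
  Sep: +$131.80 − $328.38 → -$462.42
  Oct: +$131.80 → -$330.62
  Nov: +$131.80 → -$198.82
  Dec: +$131.80 → -$67.02
  Jan: +$131.80 → $64.78
  Feb: +$131.80 → $196.58
  Mar: +$131.80 − $328.38 → $0.00
Lowest trial balance = -$462.42 (Sep)
Initial deposit = cushion − low point = $263.60 − (-$462.42) = $726.02

$726.02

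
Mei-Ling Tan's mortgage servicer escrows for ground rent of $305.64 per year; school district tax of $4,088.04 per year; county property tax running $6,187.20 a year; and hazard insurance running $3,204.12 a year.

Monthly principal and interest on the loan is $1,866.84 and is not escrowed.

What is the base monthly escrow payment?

Ground rent: $305.64/yr
School district tax: $4,088.04/yr
County property tax: $6,187.20/yr
Hazard insurance: $3,204.12/yr
Combined annual = $305.64 + $4,088.04 + $6,187.20 + $3,204.12 = $13,785.00
Monthly escrow = $13,785.00 ÷ 12 = $1,148.75

$1,148.75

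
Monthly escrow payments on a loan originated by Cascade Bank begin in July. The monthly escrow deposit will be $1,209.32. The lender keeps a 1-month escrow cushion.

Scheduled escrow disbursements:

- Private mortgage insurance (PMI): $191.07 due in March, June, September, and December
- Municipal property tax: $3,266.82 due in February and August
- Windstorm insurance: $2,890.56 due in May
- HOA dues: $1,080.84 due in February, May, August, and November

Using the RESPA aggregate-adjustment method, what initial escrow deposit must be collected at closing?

$3,138.34

Cushion = 1 × $1,209.32 = $1,209.32
Trial balance (start $0, +$1,209.32 each month, − disbursements):
  Jul: +$1,209.32 → $1,209.32
  Aug: +$1,209.32 − $4,347.66 → -$1,929.02
  Sep: +$1,209.32 − $191.07 → -$910.77
  Oct: +$1,209.32 → $298.55
  Nov: +$1,209.32 − $1,080.84 → $427.03
  Dec: +$1,209.32 − $191.07 → $1,445.28
  Jan: +$1,209.32 → $2,654.60
  Feb: +$1,209.32 − $4,347.66 → -$483.74
  Mar: +$1,209.32 − $191.07 → $534.51
  Apr: +$1,209.32 → $1,743.83
  May: +$1,209.32 − $3,971.40 → -$1,018.25
  Jun: +$1,209.32 − $191.07 → $0.00
Lowest trial balance = -$1,929.02 (Aug)
Initial deposit = cushion − low point = $1,209.32 − (-$1,929.02) = $3,138.34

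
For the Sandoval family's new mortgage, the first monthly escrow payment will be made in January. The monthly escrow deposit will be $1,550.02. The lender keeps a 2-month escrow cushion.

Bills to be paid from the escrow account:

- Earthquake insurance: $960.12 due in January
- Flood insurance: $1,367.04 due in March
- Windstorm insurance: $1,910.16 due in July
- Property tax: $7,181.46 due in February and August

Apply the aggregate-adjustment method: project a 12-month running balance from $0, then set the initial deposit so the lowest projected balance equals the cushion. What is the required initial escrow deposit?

Cushion = 2 × $1,550.02 = $3,100.04
Trial balance (start $0, +$1,550.02 each month, − disbursements):
  Jan: +$1,550.02 − $960.12 → $589.90
  Feb: +$1,550.02 − $7,181.46 → -$5,041.54
  Mar: +$1,550.02 − $1,367.04 → -$4,858.56
  Apr: +$1,550.02 → -$3,308.54
  May: +$1,550.02 → -$1,758.52
  Jun: +$1,550.02 → -$208.50
  Jul: +$1,550.02 − $1,910.16 → -$568.64
  Aug: +$1,550.02 − $7,181.46 → -$6,200.08
  Sep: +$1,550.02 → -$4,650.06
  Oct: +$1,550.02 → -$3,100.04
  Nov: +$1,550.02 → -$1,550.02
  Dec: +$1,550.02 → $0.00
Lowest trial balance = -$6,200.08 (Aug)
Initial deposit = cushion − low point = $3,100.04 − (-$6,200.08) = $9,300.12

$9,300.12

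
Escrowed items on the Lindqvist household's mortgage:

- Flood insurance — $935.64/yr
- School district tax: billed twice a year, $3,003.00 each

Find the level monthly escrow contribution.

Flood insurance — $935.64 per year
School district tax — $3,003.00 × 2 = $6,006.00 per year
Total annual escrow = $935.64 + $6,006.00 = $6,941.64
Monthly escrow = $6,941.64 / 12 = $578.47

$578.47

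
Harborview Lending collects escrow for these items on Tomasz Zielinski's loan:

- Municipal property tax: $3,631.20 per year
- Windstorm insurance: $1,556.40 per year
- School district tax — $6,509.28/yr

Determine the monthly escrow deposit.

Municipal property tax = $3,631.20 per year
Windstorm insurance = $1,556.40 per year
School district tax = $6,509.28 per year
Annual escrow total = $11,696.88
Monthly = $11,696.88 ÷ 12 = $974.74

$974.74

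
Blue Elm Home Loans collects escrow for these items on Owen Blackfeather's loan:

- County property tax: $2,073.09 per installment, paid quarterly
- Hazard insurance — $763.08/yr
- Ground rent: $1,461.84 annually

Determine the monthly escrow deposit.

$876.44

County property tax — $2,073.09 × 4 = $8,292.36/yr
Hazard insurance — $763.08/yr
Ground rent — $1,461.84/yr
Annual escrow total = $10,517.28
Monthly = $10,517.28 ÷ 12 = $876.44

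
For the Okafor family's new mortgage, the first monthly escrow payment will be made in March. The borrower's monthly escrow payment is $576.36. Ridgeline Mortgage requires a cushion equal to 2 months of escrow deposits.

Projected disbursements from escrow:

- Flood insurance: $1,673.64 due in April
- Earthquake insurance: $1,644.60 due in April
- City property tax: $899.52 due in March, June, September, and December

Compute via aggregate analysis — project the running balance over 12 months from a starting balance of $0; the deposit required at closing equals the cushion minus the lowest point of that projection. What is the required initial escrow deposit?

$4,217.76

Cushion = 2 × $576.36 = $1,152.72
Trial balance (start $0, +$576.36 each month, − disbursements):
  Mar: +$576.36 − $899.52 → -$323.16
  Apr: +$576.36 − $3,318.24 → -$3,065.04
  May: +$576.36 → -$2,488.68
  Jun: +$576.36 − $899.52 → -$2,811.84
  Jul: +$576.36 → -$2,235.48
  Aug: +$576.36 → -$1,659.12
  Sep: +$576.36 − $899.52 → -$1,982.28
  Oct: +$576.36 → -$1,405.92
  Nov: +$576.36 → -$829.56
  Dec: +$576.36 − $899.52 → -$1,152.72
  Jan: +$576.36 → -$576.36
  Feb: +$576.36 → $0.00
Lowest trial balance = -$3,065.04 (Apr)
Initial deposit = cushion − low point = $1,152.72 − (-$3,065.04) = $4,217.76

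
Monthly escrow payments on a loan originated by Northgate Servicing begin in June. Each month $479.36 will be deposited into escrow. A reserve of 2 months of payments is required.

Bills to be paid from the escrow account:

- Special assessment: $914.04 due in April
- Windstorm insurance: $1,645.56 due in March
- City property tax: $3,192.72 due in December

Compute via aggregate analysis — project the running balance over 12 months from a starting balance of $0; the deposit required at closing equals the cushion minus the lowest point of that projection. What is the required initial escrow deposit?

Cushion = 2 × $479.36 = $958.72
Trial balance (start $0, +$479.36 each month, − disbursements):
  Jun: +$479.36 → $479.36
  Jul: +$479.36 → $958.72
  Aug: +$479.36 → $1,438.08
  Sep: +$479.36 → $1,917.44
  Oct: +$479.36 → $2,396.80
  Nov: +$479.36 → $2,876.16
  Dec: +$479.36 − $3,192.72 → $162.80
  Jan: +$479.36 → $642.16
  Feb: +$479.36 → $1,121.52
  Mar: +$479.36 − $1,645.56 → -$44.68
  Apr: +$479.36 − $914.04 → -$479.36
  May: +$479.36 → $0.00
Lowest trial balance = -$479.36 (Apr)
Initial deposit = cushion − low point = $958.72 − (-$479.36) = $1,438.08

$1,438.08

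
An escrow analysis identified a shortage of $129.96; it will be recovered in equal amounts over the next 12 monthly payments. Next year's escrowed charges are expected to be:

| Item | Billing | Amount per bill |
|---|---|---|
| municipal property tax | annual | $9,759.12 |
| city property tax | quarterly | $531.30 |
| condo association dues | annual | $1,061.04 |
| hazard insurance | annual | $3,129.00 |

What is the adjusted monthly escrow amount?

Municipal property tax = $9,759.12 annually
City property tax = $531.30 × 4 = $2,125.20 annually
Condo association dues = $1,061.04 annually
Hazard insurance = $3,129.00 annually
Combined annual = $16,074.36
Per month = $16,074.36 / 12 = $1,339.53
Shortage spread = $129.96 ÷ 12 = $10.83/mo
Adjusted monthly = $1,339.53 + $10.83 = $1,350.36

$1,350.36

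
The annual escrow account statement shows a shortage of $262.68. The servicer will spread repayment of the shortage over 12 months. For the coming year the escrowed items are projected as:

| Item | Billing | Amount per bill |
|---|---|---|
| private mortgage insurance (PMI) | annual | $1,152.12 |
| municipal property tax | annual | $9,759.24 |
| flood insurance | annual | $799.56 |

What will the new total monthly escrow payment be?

Private mortgage insurance (PMI) — $1,152.12 per year
Municipal property tax — $9,759.24 per year
Flood insurance — $799.56 per year
Annual escrow total = $11,710.92
Monthly escrow = $11,710.92 ÷ 12 = $975.91
Monthly shortage recovery: $262.68 ÷ 12 = $21.89
New monthly escrow = $975.91 + $21.89 = $997.80

$997.80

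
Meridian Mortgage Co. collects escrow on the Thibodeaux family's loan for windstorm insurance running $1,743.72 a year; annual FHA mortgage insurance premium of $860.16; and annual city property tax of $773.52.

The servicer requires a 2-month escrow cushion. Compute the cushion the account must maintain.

Windstorm insurance = $1,743.72 per year
FHA mortgage insurance premium = $860.16 per year
City property tax = $773.52 per year
Total annual escrow = $1,743.72 + $860.16 + $773.52 = $3,377.40
Monthly = $3,377.40 / 12 = $281.45
Reserve = 2 × $281.45 = $562.90

$562.90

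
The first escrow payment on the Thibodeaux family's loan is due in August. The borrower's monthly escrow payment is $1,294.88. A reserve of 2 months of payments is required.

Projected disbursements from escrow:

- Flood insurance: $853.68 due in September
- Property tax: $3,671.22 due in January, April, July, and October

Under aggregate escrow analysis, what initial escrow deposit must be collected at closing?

$3,230.02

Cushion = 2 × $1,294.88 = $2,589.76
Trial balance (start $0, +$1,294.88 each month, − disbursements):
  Aug: +$1,294.88 → $1,294.88
  Sep: +$1,294.88 − $853.68 → $1,736.08
  Oct: +$1,294.88 − $3,671.22 → -$640.26
  Nov: +$1,294.88 → $654.62
  Dec: +$1,294.88 → $1,949.50
  Jan: +$1,294.88 − $3,671.22 → -$426.84
  Feb: +$1,294.88 → $868.04
  Mar: +$1,294.88 → $2,162.92
  Apr: +$1,294.88 − $3,671.22 → -$213.42
  May: +$1,294.88 → $1,081.46
  Jun: +$1,294.88 → $2,376.34
  Jul: +$1,294.88 − $3,671.22 → $0.00
Lowest trial balance = -$640.26 (Oct)
Initial deposit = cushion − low point = $2,589.76 − (-$640.26) = $3,230.02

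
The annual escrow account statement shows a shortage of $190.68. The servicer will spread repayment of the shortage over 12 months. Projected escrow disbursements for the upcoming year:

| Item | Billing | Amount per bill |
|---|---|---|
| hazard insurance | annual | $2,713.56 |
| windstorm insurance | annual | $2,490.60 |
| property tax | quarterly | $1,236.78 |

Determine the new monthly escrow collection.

$861.83

Hazard insurance — $2,713.56 annually
Windstorm insurance — $2,490.60 annually
Property tax — $1,236.78 × 4 = $4,947.12 annually
Total per year = $10,151.28
Base monthly escrow = $10,151.28 / 12 = $845.94
Shortage spread = $190.68 ÷ 12 = $15.89/mo
Adjusted monthly = $845.94 + $15.89 = $861.83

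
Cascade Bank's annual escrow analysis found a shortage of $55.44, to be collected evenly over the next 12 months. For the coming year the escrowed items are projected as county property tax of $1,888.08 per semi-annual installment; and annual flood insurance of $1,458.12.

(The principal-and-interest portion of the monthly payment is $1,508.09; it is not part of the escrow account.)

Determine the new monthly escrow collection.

$440.81

County property tax: $1,888.08 × 2 = $3,776.16 per year
Flood insurance: $1,458.12 per year
Yearly total = $3,776.16 + $1,458.12 = $5,234.28
Monthly escrow = $5,234.28 ÷ 12 = $436.19
Shortage spread = $55.44 ÷ 12 = $4.62/mo
New monthly escrow = $436.19 + $4.62 = $440.81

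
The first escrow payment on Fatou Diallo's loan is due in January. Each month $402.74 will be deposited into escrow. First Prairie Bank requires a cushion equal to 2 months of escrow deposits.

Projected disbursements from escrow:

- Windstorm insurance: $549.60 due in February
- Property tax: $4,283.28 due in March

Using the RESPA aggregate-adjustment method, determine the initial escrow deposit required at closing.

Cushion = 2 × $402.74 = $805.48
Trial balance (start $0, +$402.74 each month, − disbursements):
  Jan: +$402.74 → $402.74
  Feb: +$402.74 − $549.60 → $255.88
  Mar: +$402.74 − $4,283.28 → -$3,624.66
  Apr: +$402.74 → -$3,221.92
  May: +$402.74 → -$2,819.18
  Jun: +$402.74 → -$2,416.44
  Jul: +$402.74 → -$2,013.70
  Aug: +$402.74 → -$1,610.96
  Sep: +$402.74 → -$1,208.22
  Oct: +$402.74 → -$805.48
  Nov: +$402.74 → -$402.74
  Dec: +$402.74 → $0.00
Lowest trial balance = -$3,624.66 (Mar)
Initial deposit = cushion − low point = $805.48 − (-$3,624.66) = $4,430.14

$4,430.14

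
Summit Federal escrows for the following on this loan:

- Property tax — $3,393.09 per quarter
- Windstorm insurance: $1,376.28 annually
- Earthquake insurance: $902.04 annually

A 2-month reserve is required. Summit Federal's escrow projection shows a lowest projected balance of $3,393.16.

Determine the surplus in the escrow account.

Property tax = $3,393.09 × 4 = $13,572.36 per year
Windstorm insurance = $1,376.28 per year
Earthquake insurance = $902.04 per year
Annual escrow total = $13,572.36 + $1,376.28 + $902.04 = $15,850.68
Per month = $15,850.68 / 12 = $1,320.89
Required cushion = 2 × $1,320.89 = $2,641.78
Excess over cushion: $3,393.16 − $2,641.78 = $751.38

$751.38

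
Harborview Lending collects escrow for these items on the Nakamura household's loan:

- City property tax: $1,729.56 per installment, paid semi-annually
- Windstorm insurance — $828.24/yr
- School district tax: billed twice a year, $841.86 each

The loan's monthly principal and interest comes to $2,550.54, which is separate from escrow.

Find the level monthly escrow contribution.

City property tax = $1,729.56 × 2 = $3,459.12
Windstorm insurance = $828.24
School district tax = $841.86 × 2 = $1,683.72
Annual escrow total = $3,459.12 + $828.24 + $1,683.72 = $5,971.08
Monthly = $5,971.08 / 12 = $497.59

$497.59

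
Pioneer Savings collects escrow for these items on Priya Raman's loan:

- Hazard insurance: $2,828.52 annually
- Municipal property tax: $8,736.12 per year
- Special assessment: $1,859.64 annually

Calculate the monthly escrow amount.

$1,118.69

Hazard insurance — $2,828.52 annually
Municipal property tax — $8,736.12 annually
Special assessment — $1,859.64 annually
Annual escrow total = $13,424.28
Monthly escrow = $13,424.28 / 12 = $1,118.69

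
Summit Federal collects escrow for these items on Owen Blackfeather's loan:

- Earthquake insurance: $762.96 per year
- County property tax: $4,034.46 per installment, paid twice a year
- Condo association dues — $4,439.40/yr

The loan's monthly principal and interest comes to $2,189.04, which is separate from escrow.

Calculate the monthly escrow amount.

$1,105.94

Earthquake insurance = $762.96
County property tax = $4,034.46 × 2 = $8,068.92
Condo association dues = $4,439.40
Yearly total = $13,271.28
Base monthly escrow = $13,271.28 ÷ 12 = $1,105.94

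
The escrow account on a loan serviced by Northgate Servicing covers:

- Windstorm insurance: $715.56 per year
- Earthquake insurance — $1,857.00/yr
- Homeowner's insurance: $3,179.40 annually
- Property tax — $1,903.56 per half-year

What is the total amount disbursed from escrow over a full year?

$9,559.08

Windstorm insurance: $715.56 annually
Earthquake insurance: $1,857.00 annually
Homeowner's insurance: $3,179.40 annually
Property tax: $1,903.56 × 2 = $3,807.12 annually
Total per year = $9,559.08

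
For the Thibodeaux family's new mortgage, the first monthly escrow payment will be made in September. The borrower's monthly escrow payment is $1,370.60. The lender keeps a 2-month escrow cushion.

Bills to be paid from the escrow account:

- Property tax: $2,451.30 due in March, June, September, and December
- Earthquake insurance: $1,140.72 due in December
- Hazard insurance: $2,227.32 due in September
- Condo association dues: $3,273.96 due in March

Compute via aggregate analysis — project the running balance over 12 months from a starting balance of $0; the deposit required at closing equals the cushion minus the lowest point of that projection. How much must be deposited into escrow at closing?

$7,142.90

Cushion = 2 × $1,370.60 = $2,741.20
Trial balance (start $0, +$1,370.60 each month, − disbursements):
  Sep: +$1,370.60 − $4,678.62 → -$3,308.02
  Oct: +$1,370.60 → -$1,937.42
  Nov: +$1,370.60 → -$566.82
  Dec: +$1,370.60 − $3,592.02 → -$2,788.24
  Jan: +$1,370.60 → -$1,417.64
  Feb: +$1,370.60 → -$47.04
  Mar: +$1,370.60 − $5,725.26 → -$4,401.70
  Apr: +$1,370.60 → -$3,031.10
  May: +$1,370.60 → -$1,660.50
  Jun: +$1,370.60 − $2,451.30 → -$2,741.20
  Jul: +$1,370.60 → -$1,370.60
  Aug: +$1,370.60 → $0.00
Lowest trial balance = -$4,401.70 (Mar)
Initial deposit = cushion − low point = $2,741.20 − (-$4,401.70) = $7,142.90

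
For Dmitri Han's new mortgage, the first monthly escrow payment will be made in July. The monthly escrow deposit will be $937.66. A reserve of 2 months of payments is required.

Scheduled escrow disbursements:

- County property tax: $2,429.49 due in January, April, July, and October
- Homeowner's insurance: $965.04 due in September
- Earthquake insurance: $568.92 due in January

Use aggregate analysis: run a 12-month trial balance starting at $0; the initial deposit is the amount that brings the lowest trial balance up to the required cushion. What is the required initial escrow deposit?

$4,134.13

Cushion = 2 × $937.66 = $1,875.32
Trial balance (start $0, +$937.66 each month, − disbursements):
  Jul: +$937.66 − $2,429.49 → -$1,491.83
  Aug: +$937.66 → -$554.17
  Sep: +$937.66 − $965.04 → -$581.55
  Oct: +$937.66 − $2,429.49 → -$2,073.38
  Nov: +$937.66 → -$1,135.72
  Dec: +$937.66 → -$198.06
  Jan: +$937.66 − $2,998.41 → -$2,258.81
  Feb: +$937.66 → -$1,321.15
  Mar: +$937.66 → -$383.49
  Apr: +$937.66 − $2,429.49 → -$1,875.32
  May: +$937.66 → -$937.66
  Jun: +$937.66 → $0.00
Lowest trial balance = -$2,258.81 (Jan)
Initial deposit = cushion − low point = $1,875.32 − (-$2,258.81) = $4,134.13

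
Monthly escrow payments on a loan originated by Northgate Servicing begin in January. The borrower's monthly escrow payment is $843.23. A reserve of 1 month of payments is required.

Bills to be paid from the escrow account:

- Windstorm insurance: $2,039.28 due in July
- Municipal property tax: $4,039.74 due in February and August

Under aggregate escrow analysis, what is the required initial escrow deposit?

Cushion = 1 × $843.23 = $843.23
Trial balance (start $0, +$843.23 each month, − disbursements):
  Jan: +$843.23 → $843.23
  Feb: +$843.23 − $4,039.74 → -$2,353.28
  Mar: +$843.23 → -$1,510.05
  Apr: +$843.23 → -$666.82
  May: +$843.23 → $176.41
  Jun: +$843.23 → $1,019.64
  Jul: +$843.23 − $2,039.28 → -$176.41
  Aug: +$843.23 − $4,039.74 → -$3,372.92
  Sep: +$843.23 → -$2,529.69
  Oct: +$843.23 → -$1,686.46
  Nov: +$843.23 → -$843.23
  Dec: +$843.23 → $0.00
Lowest trial balance = -$3,372.92 (Aug)
Initial deposit = cushion − low point = $843.23 − (-$3,372.92) = $4,216.15

$4,216.15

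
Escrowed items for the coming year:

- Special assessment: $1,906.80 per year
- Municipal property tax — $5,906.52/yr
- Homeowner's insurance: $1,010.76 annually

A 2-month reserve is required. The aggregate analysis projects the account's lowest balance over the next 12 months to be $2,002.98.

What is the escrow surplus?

$532.30

Special assessment — $1,906.80 annually
Municipal property tax — $5,906.52 annually
Homeowner's insurance — $1,010.76 annually
Annual escrow total = $1,906.80 + $5,906.52 + $1,010.76 = $8,824.08
Monthly escrow = $8,824.08 / 12 = $735.34
Cushion = 2 × $735.34 = $1,470.68
Excess over cushion: $2,002.98 − $1,470.68 = $532.30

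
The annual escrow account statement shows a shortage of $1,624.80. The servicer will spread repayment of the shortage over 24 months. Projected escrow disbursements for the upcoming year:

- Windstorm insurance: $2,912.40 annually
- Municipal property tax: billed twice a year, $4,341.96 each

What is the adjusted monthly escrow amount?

Windstorm insurance — $2,912.40 per year
Municipal property tax — $4,341.96 × 2 = $8,683.92 per year
Annual escrow total = $11,596.32
Base monthly escrow = $11,596.32 ÷ 12 = $966.36
Shortage per month = $1,624.80 / 24 = $67.70
New monthly escrow = $966.36 + $67.70 = $1,034.06

$1,034.06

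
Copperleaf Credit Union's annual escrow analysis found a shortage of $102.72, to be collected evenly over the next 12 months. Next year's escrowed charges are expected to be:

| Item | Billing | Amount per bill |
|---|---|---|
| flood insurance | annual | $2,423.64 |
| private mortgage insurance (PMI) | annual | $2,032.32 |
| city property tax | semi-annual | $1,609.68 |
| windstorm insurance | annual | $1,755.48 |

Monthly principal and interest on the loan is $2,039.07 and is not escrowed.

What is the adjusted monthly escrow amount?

$794.46

Flood insurance: $2,423.64 per year
Private mortgage insurance (PMI): $2,032.32 per year
City property tax: $1,609.68 × 2 = $3,219.36 per year
Windstorm insurance: $1,755.48 per year
Total per year = $2,423.64 + $2,032.32 + $3,219.36 + $1,755.48 = $9,430.80
Monthly escrow = $9,430.80 ÷ 12 = $785.90
Monthly shortage recovery: $102.72 ÷ 12 = $8.56
Adjusted monthly = $785.90 + $8.56 = $794.46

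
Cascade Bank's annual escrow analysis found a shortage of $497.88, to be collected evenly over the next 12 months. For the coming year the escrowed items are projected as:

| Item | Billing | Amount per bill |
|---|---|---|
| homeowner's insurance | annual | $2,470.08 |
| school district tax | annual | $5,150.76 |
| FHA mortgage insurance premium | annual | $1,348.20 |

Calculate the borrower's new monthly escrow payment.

Homeowner's insurance = $2,470.08 per year
School district tax = $5,150.76 per year
FHA mortgage insurance premium = $1,348.20 per year
Annual escrow total = $2,470.08 + $5,150.76 + $1,348.20 = $8,969.04
Monthly = $8,969.04 ÷ 12 = $747.42
Shortage per month = $497.88 ÷ 12 = $41.49
New monthly escrow = $747.42 + $41.49 = $788.91

$788.91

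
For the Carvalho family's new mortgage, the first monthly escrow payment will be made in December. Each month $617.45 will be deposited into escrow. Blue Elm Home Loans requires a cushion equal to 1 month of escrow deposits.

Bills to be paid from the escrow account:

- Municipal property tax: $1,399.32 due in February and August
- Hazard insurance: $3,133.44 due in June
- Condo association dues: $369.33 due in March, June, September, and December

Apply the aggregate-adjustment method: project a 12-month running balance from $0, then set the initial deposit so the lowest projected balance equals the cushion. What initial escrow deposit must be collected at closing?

Cushion = 1 × $617.45 = $617.45
Trial balance (start $0, +$617.45 each month, − disbursements):
  Dec: +$617.45 − $369.33 → $248.12
  Jan: +$617.45 → $865.57
  Feb: +$617.45 − $1,399.32 → $83.70
  Mar: +$617.45 − $369.33 → $331.82
  Apr: +$617.45 → $949.27
  May: +$617.45 → $1,566.72
  Jun: +$617.45 − $3,502.77 → -$1,318.60
  Jul: +$617.45 → -$701.15
  Aug: +$617.45 − $1,399.32 → -$1,483.02
  Sep: +$617.45 − $369.33 → -$1,234.90
  Oct: +$617.45 → -$617.45
  Nov: +$617.45 → $0.00
Lowest trial balance = -$1,483.02 (Aug)
Initial deposit = cushion − low point = $617.45 − (-$1,483.02) = $2,100.47

$2,100.47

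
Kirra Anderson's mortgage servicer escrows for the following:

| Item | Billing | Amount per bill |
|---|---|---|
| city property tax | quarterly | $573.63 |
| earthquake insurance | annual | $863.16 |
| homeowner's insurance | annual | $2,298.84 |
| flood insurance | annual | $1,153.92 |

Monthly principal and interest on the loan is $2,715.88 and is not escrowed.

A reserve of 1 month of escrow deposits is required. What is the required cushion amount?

City property tax = $573.63 × 4 = $2,294.52 per year
Earthquake insurance = $863.16 per year
Homeowner's insurance = $2,298.84 per year
Flood insurance = $1,153.92 per year
Combined annual = $2,294.52 + $863.16 + $2,298.84 + $1,153.92 = $6,610.44
Per month = $6,610.44 ÷ 12 = $550.87
Required cushion = 1 × $550.87 = $550.87

$550.87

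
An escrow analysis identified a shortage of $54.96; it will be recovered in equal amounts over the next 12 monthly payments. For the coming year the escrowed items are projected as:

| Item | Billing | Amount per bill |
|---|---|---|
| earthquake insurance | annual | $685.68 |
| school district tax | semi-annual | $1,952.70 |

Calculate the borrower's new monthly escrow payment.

Earthquake insurance: $685.68
School district tax: $1,952.70 × 2 = $3,905.40
Annual escrow total = $685.68 + $3,905.40 = $4,591.08
Monthly = $4,591.08 ÷ 12 = $382.59
Monthly shortage recovery: $54.96 ÷ 12 = $4.58
New monthly escrow = $382.59 + $4.58 = $387.17

$387.17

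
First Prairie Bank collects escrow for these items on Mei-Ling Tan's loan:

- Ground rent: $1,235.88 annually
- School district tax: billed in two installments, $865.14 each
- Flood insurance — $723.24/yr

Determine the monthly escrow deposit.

$307.45

Ground rent: $1,235.88 annually
School district tax: $865.14 × 2 = $1,730.28 annually
Flood insurance: $723.24 annually
Annual escrow total = $1,235.88 + $1,730.28 + $723.24 = $3,689.40
Per month = $3,689.40 ÷ 12 = $307.45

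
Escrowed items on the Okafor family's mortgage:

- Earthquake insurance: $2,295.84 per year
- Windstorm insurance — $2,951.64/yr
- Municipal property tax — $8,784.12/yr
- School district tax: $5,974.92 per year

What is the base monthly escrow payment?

Earthquake insurance: $2,295.84 per year
Windstorm insurance: $2,951.64 per year
Municipal property tax: $8,784.12 per year
School district tax: $5,974.92 per year
Annual escrow total = $2,295.84 + $2,951.64 + $8,784.12 + $5,974.92 = $20,006.52
Monthly = $20,006.52 / 12 = $1,667.21

$1,667.21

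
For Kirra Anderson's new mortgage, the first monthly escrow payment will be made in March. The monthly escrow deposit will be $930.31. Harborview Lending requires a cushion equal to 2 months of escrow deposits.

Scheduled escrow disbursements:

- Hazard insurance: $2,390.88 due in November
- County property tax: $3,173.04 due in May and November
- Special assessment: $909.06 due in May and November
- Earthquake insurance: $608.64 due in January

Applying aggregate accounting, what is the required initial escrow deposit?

$4,042.91

Cushion = 2 × $930.31 = $1,860.62
Trial balance (start $0, +$930.31 each month, − disbursements):
  Mar: +$930.31 → $930.31
  Apr: +$930.31 → $1,860.62
  May: +$930.31 − $4,082.10 → -$1,291.17
  Jun: +$930.31 → -$360.86
  Jul: +$930.31 → $569.45
  Aug: +$930.31 → $1,499.76
  Sep: +$930.31 → $2,430.07
  Oct: +$930.31 → $3,360.38
  Nov: +$930.31 − $6,472.98 → -$2,182.29
  Dec: +$930.31 → -$1,251.98
  Jan: +$930.31 − $608.64 → -$930.31
  Feb: +$930.31 → $0.00
Lowest trial balance = -$2,182.29 (Nov)
Initial deposit = cushion − low point = $1,860.62 − (-$2,182.29) = $4,042.91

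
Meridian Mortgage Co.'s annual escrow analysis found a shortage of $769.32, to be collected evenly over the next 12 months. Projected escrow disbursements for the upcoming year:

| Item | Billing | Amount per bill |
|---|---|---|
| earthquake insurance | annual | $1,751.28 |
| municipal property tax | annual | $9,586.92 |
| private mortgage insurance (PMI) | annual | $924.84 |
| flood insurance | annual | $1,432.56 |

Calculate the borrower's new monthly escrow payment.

$1,205.41

Earthquake insurance — $1,751.28 per year
Municipal property tax — $9,586.92 per year
Private mortgage insurance (PMI) — $924.84 per year
Flood insurance — $1,432.56 per year
Yearly total = $13,695.60
Base monthly escrow = $13,695.60 / 12 = $1,141.30
Shortage per month = $769.32 ÷ 12 = $64.11
Adjusted monthly = $1,141.30 + $64.11 = $1,205.41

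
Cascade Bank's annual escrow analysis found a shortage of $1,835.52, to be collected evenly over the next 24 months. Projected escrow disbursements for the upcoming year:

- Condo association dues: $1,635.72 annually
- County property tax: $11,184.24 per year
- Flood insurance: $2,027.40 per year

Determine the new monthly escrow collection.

Condo association dues: $1,635.72 annually
County property tax: $11,184.24 annually
Flood insurance: $2,027.40 annually
Yearly total = $1,635.72 + $11,184.24 + $2,027.40 = $14,847.36
Monthly escrow = $14,847.36 ÷ 12 = $1,237.28
Monthly shortage recovery: $1,835.52 / 24 = $76.48
New monthly escrow = $1,237.28 + $76.48 = $1,313.76

$1,313.76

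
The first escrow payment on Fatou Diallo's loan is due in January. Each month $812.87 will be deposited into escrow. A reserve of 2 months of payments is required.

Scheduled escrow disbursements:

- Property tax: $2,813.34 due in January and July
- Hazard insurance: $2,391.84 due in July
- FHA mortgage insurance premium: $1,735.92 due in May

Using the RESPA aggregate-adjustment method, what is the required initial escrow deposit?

$5,690.09

Cushion = 2 × $812.87 = $1,625.74
Trial balance (start $0, +$812.87 each month, − disbursements):
  Jan: +$812.87 − $2,813.34 → -$2,000.47
  Feb: +$812.87 → -$1,187.60
  Mar: +$812.87 → -$374.73
  Apr: +$812.87 → $438.14
  May: +$812.87 − $1,735.92 → -$484.91
  Jun: +$812.87 → $327.96
  Jul: +$812.87 − $5,205.18 → -$4,064.35
  Aug: +$812.87 → -$3,251.48
  Sep: +$812.87 → -$2,438.61
  Oct: +$812.87 → -$1,625.74
  Nov: +$812.87 → -$812.87
  Dec: +$812.87 → $0.00
Lowest trial balance = -$4,064.35 (Jul)
Initial deposit = cushion − low point = $1,625.74 − (-$4,064.35) = $5,690.09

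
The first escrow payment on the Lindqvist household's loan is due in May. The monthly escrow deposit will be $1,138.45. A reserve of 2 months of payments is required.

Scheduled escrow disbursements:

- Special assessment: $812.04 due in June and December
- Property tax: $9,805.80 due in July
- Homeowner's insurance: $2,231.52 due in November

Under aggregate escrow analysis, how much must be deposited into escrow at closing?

$9,479.39

Cushion = 2 × $1,138.45 = $2,276.90
Trial balance (start $0, +$1,138.45 each month, − disbursements):
  May: +$1,138.45 → $1,138.45
  Jun: +$1,138.45 − $812.04 → $1,464.86
  Jul: +$1,138.45 − $9,805.80 → -$7,202.49
  Aug: +$1,138.45 → -$6,064.04
  Sep: +$1,138.45 → -$4,925.59
  Oct: +$1,138.45 → -$3,787.14
  Nov: +$1,138.45 − $2,231.52 → -$4,880.21
  Dec: +$1,138.45 − $812.04 → -$4,553.80
  Jan: +$1,138.45 → -$3,415.35
  Feb: +$1,138.45 → -$2,276.90
  Mar: +$1,138.45 → -$1,138.45
  Apr: +$1,138.45 → $0.00
Lowest trial balance = -$7,202.49 (Jul)
Initial deposit = cushion − low point = $2,276.90 − (-$7,202.49) = $9,479.39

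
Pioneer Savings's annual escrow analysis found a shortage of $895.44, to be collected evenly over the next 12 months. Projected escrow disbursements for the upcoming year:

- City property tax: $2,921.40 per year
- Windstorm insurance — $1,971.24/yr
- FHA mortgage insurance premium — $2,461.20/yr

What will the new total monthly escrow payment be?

City property tax = $2,921.40 per year
Windstorm insurance = $1,971.24 per year
FHA mortgage insurance premium = $2,461.20 per year
Yearly total = $2,921.40 + $1,971.24 + $2,461.20 = $7,353.84
Monthly escrow = $7,353.84 ÷ 12 = $612.82
Monthly shortage recovery: $895.44 ÷ 12 = $74.62
Adjusted monthly = $612.82 + $74.62 = $687.44

$687.44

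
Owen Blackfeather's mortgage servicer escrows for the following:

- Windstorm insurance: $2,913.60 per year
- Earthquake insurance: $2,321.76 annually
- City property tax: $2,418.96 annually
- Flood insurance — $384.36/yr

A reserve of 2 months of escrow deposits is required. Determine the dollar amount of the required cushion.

$1,339.78

Windstorm insurance: $2,913.60/yr
Earthquake insurance: $2,321.76/yr
City property tax: $2,418.96/yr
Flood insurance: $384.36/yr
Total per year = $8,038.68
Monthly escrow = $8,038.68 / 12 = $669.89
Cushion = 2 × $669.89 = $1,339.78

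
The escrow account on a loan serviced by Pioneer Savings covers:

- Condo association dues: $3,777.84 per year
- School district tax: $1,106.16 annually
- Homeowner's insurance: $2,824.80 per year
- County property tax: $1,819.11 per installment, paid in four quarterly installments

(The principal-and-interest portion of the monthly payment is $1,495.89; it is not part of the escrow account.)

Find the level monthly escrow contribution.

Condo association dues = $3,777.84/yr
School district tax = $1,106.16/yr
Homeowner's insurance = $2,824.80/yr
County property tax = $1,819.11 × 4 = $7,276.44/yr
Total annual escrow = $3,777.84 + $1,106.16 + $2,824.80 + $7,276.44 = $14,985.24
Base monthly escrow = $14,985.24 / 12 = $1,248.77

$1,248.77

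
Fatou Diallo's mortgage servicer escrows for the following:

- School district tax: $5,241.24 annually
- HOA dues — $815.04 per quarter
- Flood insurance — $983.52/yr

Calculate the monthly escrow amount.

$790.41

School district tax = $5,241.24 annually
HOA dues = $815.04 × 4 = $3,260.16 annually
Flood insurance = $983.52 annually
Combined annual = $5,241.24 + $3,260.16 + $983.52 = $9,484.92
Base monthly escrow = $9,484.92 / 12 = $790.41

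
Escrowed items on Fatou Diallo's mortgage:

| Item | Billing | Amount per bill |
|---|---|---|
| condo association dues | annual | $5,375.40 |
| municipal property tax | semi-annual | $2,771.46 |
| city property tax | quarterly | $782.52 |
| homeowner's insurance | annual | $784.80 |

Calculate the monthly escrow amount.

Condo association dues: $5,375.40
Municipal property tax: $2,771.46 × 2 = $5,542.92
City property tax: $782.52 × 4 = $3,130.08
Homeowner's insurance: $784.80
Total per year = $5,375.40 + $5,542.92 + $3,130.08 + $784.80 = $14,833.20
Per month = $14,833.20 / 12 = $1,236.10

$1,236.10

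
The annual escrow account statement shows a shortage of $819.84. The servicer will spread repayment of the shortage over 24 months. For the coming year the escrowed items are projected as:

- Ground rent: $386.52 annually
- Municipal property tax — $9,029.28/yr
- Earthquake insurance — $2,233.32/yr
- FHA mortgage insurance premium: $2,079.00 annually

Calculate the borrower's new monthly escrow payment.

$1,178.17

Ground rent = $386.52
Municipal property tax = $9,029.28
Earthquake insurance = $2,233.32
FHA mortgage insurance premium = $2,079.00
Total per year = $13,728.12
Per month = $13,728.12 ÷ 12 = $1,144.01
Shortage per month = $819.84 ÷ 24 = $34.16
Adjusted monthly = $1,144.01 + $34.16 = $1,178.17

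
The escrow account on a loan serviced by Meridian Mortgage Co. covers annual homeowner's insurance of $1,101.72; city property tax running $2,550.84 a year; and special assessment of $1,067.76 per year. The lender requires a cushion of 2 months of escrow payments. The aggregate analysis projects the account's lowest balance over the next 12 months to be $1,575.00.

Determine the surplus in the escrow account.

Homeowner's insurance: $1,101.72/yr
City property tax: $2,550.84/yr
Special assessment: $1,067.76/yr
Combined annual = $4,720.32
Monthly escrow = $4,720.32 ÷ 12 = $393.36
Cushion = 2 × $393.36 = $786.72
Surplus = $1,575.00 − $786.72 = $788.28

$788.28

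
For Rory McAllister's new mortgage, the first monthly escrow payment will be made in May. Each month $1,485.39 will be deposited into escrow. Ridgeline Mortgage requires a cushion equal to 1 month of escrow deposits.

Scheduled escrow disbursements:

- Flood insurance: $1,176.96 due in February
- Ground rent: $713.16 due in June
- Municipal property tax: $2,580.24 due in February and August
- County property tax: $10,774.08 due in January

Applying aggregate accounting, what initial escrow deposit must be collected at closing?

Cushion = 1 × $1,485.39 = $1,485.39
Trial balance (start $0, +$1,485.39 each month, − disbursements):
  May: +$1,485.39 → $1,485.39
  Jun: +$1,485.39 − $713.16 → $2,257.62
  Jul: +$1,485.39 → $3,743.01
  Aug: +$1,485.39 − $2,580.24 → $2,648.16
  Sep: +$1,485.39 → $4,133.55
  Oct: +$1,485.39 → $5,618.94
  Nov: +$1,485.39 → $7,104.33
  Dec: +$1,485.39 → $8,589.72
  Jan: +$1,485.39 − $10,774.08 → -$698.97
  Feb: +$1,485.39 − $3,757.20 → -$2,970.78
  Mar: +$1,485.39 → -$1,485.39
  Apr: +$1,485.39 → $0.00
Lowest trial balance = -$2,970.78 (Feb)
Initial deposit = cushion − low point = $1,485.39 − (-$2,970.78) = $4,456.17

$4,456.17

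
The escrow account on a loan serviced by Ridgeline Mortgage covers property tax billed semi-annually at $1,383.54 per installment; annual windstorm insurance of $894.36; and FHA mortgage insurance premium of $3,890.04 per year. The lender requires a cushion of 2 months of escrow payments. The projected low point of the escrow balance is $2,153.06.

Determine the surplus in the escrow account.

$894.48

Property tax — $1,383.54 × 2 = $2,767.08
Windstorm insurance — $894.36
FHA mortgage insurance premium — $3,890.04
Total annual escrow = $2,767.08 + $894.36 + $3,890.04 = $7,551.48
Monthly escrow = $7,551.48 ÷ 12 = $629.29
Required reserve = 2 × $629.29 = $1,258.58
Surplus = $2,153.06 − $1,258.58 = $894.48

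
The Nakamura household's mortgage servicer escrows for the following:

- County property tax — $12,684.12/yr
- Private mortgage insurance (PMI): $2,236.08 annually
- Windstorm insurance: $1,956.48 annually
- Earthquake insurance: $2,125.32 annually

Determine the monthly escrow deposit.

$1,583.50

County property tax — $12,684.12/yr
Private mortgage insurance (PMI) — $2,236.08/yr
Windstorm insurance — $1,956.48/yr
Earthquake insurance — $2,125.32/yr
Combined annual = $19,002.00
Monthly = $19,002.00 ÷ 12 = $1,583.50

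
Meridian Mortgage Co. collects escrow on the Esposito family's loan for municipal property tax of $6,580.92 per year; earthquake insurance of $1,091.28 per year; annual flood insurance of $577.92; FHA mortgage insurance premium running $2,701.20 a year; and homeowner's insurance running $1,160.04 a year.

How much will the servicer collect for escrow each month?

$1,009.28

Municipal property tax — $6,580.92
Earthquake insurance — $1,091.28
Flood insurance — $577.92
FHA mortgage insurance premium — $2,701.20
Homeowner's insurance — $1,160.04
Total per year = $6,580.92 + $1,091.28 + $577.92 + $2,701.20 + $1,160.04 = $12,111.36
Monthly escrow = $12,111.36 / 12 = $1,009.28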